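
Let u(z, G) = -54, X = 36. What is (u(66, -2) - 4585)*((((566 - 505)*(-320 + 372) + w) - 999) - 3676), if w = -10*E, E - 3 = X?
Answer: 8781627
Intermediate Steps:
E = 39 (E = 3 + 36 = 39)
w = -390 (w = -10*39 = -390)
(u(66, -2) - 4585)*((((566 - 505)*(-320 + 372) + w) - 999) - 3676) = (-54 - 4585)*((((566 - 505)*(-320 + 372) - 390) - 999) - 3676) = -4639*(((61*52 - 390) - 999) - 3676) = -4639*(((3172 - 390) - 999) - 3676) = -4639*((2782 - 999) - 3676) = -4639*(1783 - 3676) = -4639*(-1893) = 8781627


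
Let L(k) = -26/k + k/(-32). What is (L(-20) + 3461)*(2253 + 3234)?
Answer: 760042779/40 ≈ 1.9001e+7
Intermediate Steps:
L(k) = -26/k - k/32 (L(k) = -26/k + k*(-1/32) = -26/k - k/32)
(L(-20) + 3461)*(2253 + 3234) = ((-26/(-20) - 1/32*(-20)) + 3461)*(2253 + 3234) = ((-26*(-1/20) + 5/8) + 3461)*5487 = ((13/10 + 5/8) + 3461)*5487 = (77/40 + 3461)*5487 = (138517/40)*5487 = 760042779/40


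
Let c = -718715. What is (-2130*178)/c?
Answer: 75828/143743 ≈ 0.52752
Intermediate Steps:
(-2130*178)/c = -2130*178/(-718715) = -379140*(-1/718715) = 75828/143743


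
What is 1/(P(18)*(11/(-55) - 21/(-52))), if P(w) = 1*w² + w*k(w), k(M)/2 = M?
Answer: 65/12879 ≈ 0.0050470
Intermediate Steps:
k(M) = 2*M
P(w) = 3*w² (P(w) = 1*w² + w*(2*w) = w² + 2*w² = 3*w²)
1/(P(18)*(11/(-55) - 21/(-52))) = 1/((3*18²)*(11/(-55) - 21/(-52))) = 1/((3*324)*(11*(-1/55) - 21*(-1/52))) = 1/(972*(-⅕ + 21/52)) = 1/(972*(53/260)) = 1/(12879/65) = 65/12879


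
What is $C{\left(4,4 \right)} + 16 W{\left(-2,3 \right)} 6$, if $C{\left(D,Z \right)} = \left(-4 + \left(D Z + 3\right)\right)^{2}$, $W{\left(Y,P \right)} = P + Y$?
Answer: $321$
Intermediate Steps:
$C{\left(D,Z \right)} = \left(-1 + D Z\right)^{2}$ ($C{\left(D,Z \right)} = \left(-4 + \left(3 + D Z\right)\right)^{2} = \left(-1 + D Z\right)^{2}$)
$C{\left(4,4 \right)} + 16 W{\left(-2,3 \right)} 6 = \left(-1 + 4 \cdot 4\right)^{2} + 16 \left(3 - 2\right) 6 = \left(-1 + 16\right)^{2} + 16 \cdot 1 \cdot 6 = 15^{2} + 16 \cdot 6 = 225 + 96 = 321$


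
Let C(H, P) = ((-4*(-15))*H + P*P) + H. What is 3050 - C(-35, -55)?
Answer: 2160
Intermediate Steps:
C(H, P) = P**2 + 61*H (C(H, P) = (60*H + P**2) + H = (P**2 + 60*H) + H = P**2 + 61*H)
3050 - C(-35, -55) = 3050 - ((-55)**2 + 61*(-35)) = 3050 - (3025 - 2135) = 3050 - 1*890 = 3050 - 890 = 2160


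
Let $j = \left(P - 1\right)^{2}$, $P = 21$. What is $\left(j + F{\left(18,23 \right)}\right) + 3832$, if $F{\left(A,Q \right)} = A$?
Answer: $4250$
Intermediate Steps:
$j = 400$ ($j = \left(21 - 1\right)^{2} = 20^{2} = 400$)
$\left(j + F{\left(18,23 \right)}\right) + 3832 = \left(400 + 18\right) + 3832 = 418 + 3832 = 4250$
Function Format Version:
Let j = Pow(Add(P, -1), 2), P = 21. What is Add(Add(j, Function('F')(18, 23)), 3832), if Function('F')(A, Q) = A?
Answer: 4250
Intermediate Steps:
j = 400 (j = Pow(Add(21, -1), 2) = Pow(20, 2) = 400)
Add(Add(j, Function('F')(18, 23)), 3832) = Add(Add(400, 18), 3832) = Add(418, 3832) = 4250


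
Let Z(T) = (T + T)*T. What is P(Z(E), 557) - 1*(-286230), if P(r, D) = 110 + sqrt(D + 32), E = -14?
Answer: 286340 + sqrt(589) ≈ 2.8636e+5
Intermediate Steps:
Z(T) = 2*T**2 (Z(T) = (2*T)*T = 2*T**2)
P(r, D) = 110 + sqrt(32 + D)
P(Z(E), 557) - 1*(-286230) = (110 + sqrt(32 + 557)) - 1*(-286230) = (110 + sqrt(589)) + 286230 = 286340 + sqrt(589)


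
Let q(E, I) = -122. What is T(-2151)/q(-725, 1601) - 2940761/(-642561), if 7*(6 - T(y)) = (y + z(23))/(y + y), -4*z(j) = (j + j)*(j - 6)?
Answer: 7126328427767/1573806665592 ≈ 4.5281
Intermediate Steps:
z(j) = -j*(-6 + j)/2 (z(j) = -(j + j)*(j - 6)/4 = -2*j*(-6 + j)/4 = -j*(-6 + j)/2)
T(y) = 6 - (-391/2 + y)/(14*y) (T(y) = 6 - (y + (½)*23*(6 - 1*23))/(7*(y + y)) = 6 - (y + (½)*23*(6 - 23))/(7*(2*y)) = 6 - (y + (½)*23*(-17))*1/(2*y)/7 = 6 - (y - 391/2)*1/(2*y)/7 = 6 - (-391/2 + y)*1/(2*y)/7 = 6 - (-391/2 + y)/(14*y))
T(-2151)/q(-725, 1601) - 2940761/(-642561) = ((1/28)*(391 + 166*(-2151))/(-2151))/(-122) - 2940761/(-642561) = ((1/28)*(-1/2151)*(391 - 357066))*(-1/122) - 2940761*(-1/642561) = ((1/28)*(-1/2151)*(-356675))*(-1/122) + 2940761/642561 = (356675/60228)*(-1/122) + 2940761/642561 = -356675/7347816 + 2940761/642561 = 7126328427767/1573806665592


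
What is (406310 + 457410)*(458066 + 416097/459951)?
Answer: 60658575044330120/153317 ≈ 3.9564e+11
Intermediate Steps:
(406310 + 457410)*(458066 + 416097/459951) = 863720*(458066 + 416097*(1/459951)) = 863720*(458066 + 138699/153317) = 863720*(70229443621/153317) = 60658575044330120/153317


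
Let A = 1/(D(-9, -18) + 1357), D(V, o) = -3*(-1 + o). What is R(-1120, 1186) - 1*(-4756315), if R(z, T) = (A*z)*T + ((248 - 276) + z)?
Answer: 480176987/101 ≈ 4.7542e+6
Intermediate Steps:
D(V, o) = 3 - 3*o
A = 1/1414 (A = 1/((3 - 3*(-18)) + 1357) = 1/((3 + 54) + 1357) = 1/(57 + 1357) = 1/1414 ≈ 0.00070721)
R(z, T) = -28 + z + T*z/1414 (R(z, T) = (z/1414)*T + ((248 - 276) + z) = T*z/1414 + (-28 + z) = -28 + z + T*z/1414)
R(-1120, 1186) - 1*(-4756315) = (-28 - 1120 + (1/1414)*1186*(-1120)) - 1*(-4756315) = (-28 - 1120 - 94880/101) + 4756315 = -210828/101 + 4756315 = 480176987/101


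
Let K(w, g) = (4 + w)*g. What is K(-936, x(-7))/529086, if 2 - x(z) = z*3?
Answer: -10718/264543 ≈ -0.040515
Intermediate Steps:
x(z) = 2 - 3*z (x(z) = 2 - z*3 = 2 - 3*z)
K(w, g) = g*(4 + w)
K(-936, x(-7))/529086 = ((2 - 3*(-7))*(4 - 936))/529086 = ((2 + 21)*(-932))*(1/529086) = (23*(-932))*(1/529086) = -21436*1/529086 = -10718/264543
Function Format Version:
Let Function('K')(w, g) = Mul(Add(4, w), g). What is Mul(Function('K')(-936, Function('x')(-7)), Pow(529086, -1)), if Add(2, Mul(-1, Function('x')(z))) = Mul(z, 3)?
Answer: Rational(-10718, 264543) ≈ -0.040515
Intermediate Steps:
Function('x')(z) = Add(2, Mul(-3, z)) (Function('x')(z) = Add(2, Mul(-1, Mul(z, 3))) = Add(2, Mul(-1, Mul(3, z))) = Add(2, Mul(-3, z)))
Function('K')(w, g) = Mul(g, Add(4, w))
Mul(Function('K')(-936, Function('x')(-7)), Pow(529086, -1)) = Mul(Mul(Add(2, Mul(-3, -7)), Add(4, -936)), Pow(529086, -1)) = Mul(Mul(Add(2, 21), -932), Rational(1, 529086)) = Mul(Mul(23, -932), Rational(1, 529086)) = Mul(-21436, Rational(1, 529086)) = Rational(-10718, 264543)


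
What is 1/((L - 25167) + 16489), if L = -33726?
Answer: -1/42404 ≈ -2.3583e-5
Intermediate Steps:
1/((L - 25167) + 16489) = 1/((-33726 - 25167) + 16489) = 1/(-58893 + 16489) = 1/(-42404) = -1/42404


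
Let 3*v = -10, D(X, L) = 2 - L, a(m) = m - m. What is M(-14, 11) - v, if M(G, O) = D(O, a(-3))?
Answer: 16/3 ≈ 5.3333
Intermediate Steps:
a(m) = 0
v = -10/3 (v = (⅓)*(-10) = -10/3 ≈ -3.3333)
M(G, O) = 2 (M(G, O) = 2 - 1*0 = 2 + 0 = 2)
M(-14, 11) - v = 2 - 1*(-10/3) = 2 + 10/3 = 16/3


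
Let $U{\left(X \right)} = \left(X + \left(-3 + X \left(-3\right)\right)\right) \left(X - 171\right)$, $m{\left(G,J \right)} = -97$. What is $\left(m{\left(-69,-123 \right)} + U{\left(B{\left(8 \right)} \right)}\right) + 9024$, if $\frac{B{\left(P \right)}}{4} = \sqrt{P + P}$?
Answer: $14352$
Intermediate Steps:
$B{\left(P \right)} = 4 \sqrt{2} \sqrt{P}$ ($B{\left(P \right)} = 4 \sqrt{P + P} = 4 \sqrt{2 P} = 4 \sqrt{2} \sqrt{P}$)
$U{\left(X \right)} = \left(-171 + X\right) \left(-3 - 2 X\right)$ ($U{\left(X \right)} = \left(X - \left(3 + 3 X\right)\right) \left(-171 + X\right) = \left(-3 - 2 X\right) \left(-171 + X\right) = \left(-171 + X\right) \left(-3 - 2 X\right)$)
$\left(m{\left(-69,-123 \right)} + U{\left(B{\left(8 \right)} \right)}\right) + 9024 = \left(-97 + \left(513 - 2 \left(4 \sqrt{2} \sqrt{8}\right)^{2} + 339 \cdot 4 \sqrt{2} \sqrt{8}\right)\right) + 9024 = \left(-97 + \left(513 - 2 \left(4 \sqrt{2} \cdot 2 \sqrt{2}\right)^{2} + 339 \cdot 4 \sqrt{2} \cdot 2 \sqrt{2}\right)\right) + 9024 = \left(-97 + \left(513 - 2 \cdot 16^{2} + 339 \cdot 16\right)\right) + 9024 = \left(-97 + \left(513 - 512 + 5424\right)\right) + 9024 = \left(-97 + 5425\right) + 9024 = 5328 + 9024 = 14352$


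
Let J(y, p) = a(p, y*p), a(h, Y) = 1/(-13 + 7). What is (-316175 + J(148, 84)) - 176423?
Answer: -2955589/6 ≈ -4.9260e+5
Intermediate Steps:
a(h, Y) = -⅙ (a(h, Y) = 1/(-6) = -⅙)
J(y, p) = -⅙
(-316175 + J(148, 84)) - 176423 = (-316175 - ⅙) - 176423 = -1897051/6 - 176423 = -2955589/6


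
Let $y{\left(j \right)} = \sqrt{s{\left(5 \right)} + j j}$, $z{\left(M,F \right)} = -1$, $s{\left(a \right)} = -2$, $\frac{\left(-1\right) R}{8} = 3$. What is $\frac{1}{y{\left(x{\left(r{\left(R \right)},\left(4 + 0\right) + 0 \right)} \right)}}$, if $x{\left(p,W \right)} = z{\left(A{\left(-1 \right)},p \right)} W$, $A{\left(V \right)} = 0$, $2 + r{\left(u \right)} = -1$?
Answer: $\frac{\sqrt{14}}{14} \approx 0.26726$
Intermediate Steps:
$R = -24$ ($R = \left(-8\right) 3 = -24$)
$r{\left(u \right)} = -3$ ($r{\left(u \right)} = -2 - 1 = -3$)
$x{\left(p,W \right)} = - W$
$y{\left(j \right)} = \sqrt{-2 + j^{2}}$ ($y{\left(j \right)} = \sqrt{-2 + j j} = \sqrt{-2 + j^{2}}$)
$\frac{1}{y{\left(x{\left(r{\left(R \right)},\left(4 + 0\right) + 0 \right)} \right)}} = \frac{1}{\sqrt{-2 + \left(- (\left(4 + 0\right) + 0)\right)^{2}}} = \frac{1}{\sqrt{-2 + \left(- (4 + 0)\right)^{2}}} = \frac{1}{\sqrt{-2 + \left(\left(-1\right) 4\right)^{2}}} = \frac{1}{\sqrt{-2 + \left(-4\right)^{2}}} = \frac{1}{\sqrt{-2 + 16}} = \frac{1}{\sqrt{14}} = \frac{\sqrt{14}}{14}$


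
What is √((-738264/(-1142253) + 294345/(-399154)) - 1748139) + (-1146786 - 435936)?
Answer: -1582722 + I*√16816937153586734076327246/3101597646 ≈ -1.5827e+6 + 1322.2*I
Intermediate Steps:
√((-738264/(-1142253) + 294345/(-399154)) - 1748139) + (-1146786 - 435936) = √((-738264*(-1/1142253) + 294345*(-1/399154)) - 1748139) - 1582722 = √((246088/380751 - 294345/399154) - 1748139) - 1582722 = √(-1977877649/21711183522 - 1748139) - 1582722 = √(-37954168628843207/21711183522) - 1582722 = I*√16816937153586734076327246/3101597646 - 1582722 = -1582722 + I*√16816937153586734076327246/3101597646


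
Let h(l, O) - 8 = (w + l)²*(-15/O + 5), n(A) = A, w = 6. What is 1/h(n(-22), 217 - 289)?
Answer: 3/4024 ≈ 0.00074553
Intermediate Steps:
h(l, O) = 8 + (6 + l)²*(5 - 15/O) (h(l, O) = 8 + (6 + l)²*(-15/O + 5) = 8 + (6 + l)²*(5 - 15/O))
1/h(n(-22), 217 - 289) = 1/(8 + 5*(6 - 22)² - 15*(6 - 22)²/(217 - 289)) = 1/(8 + 5*(-16)² - 15*(-16)²/(-72)) = 1/(8 + 5*256 - 15*(-1/72)*256) = 1/(8 + 1280 + 160/3) = 1/(4024/3) = 3/4024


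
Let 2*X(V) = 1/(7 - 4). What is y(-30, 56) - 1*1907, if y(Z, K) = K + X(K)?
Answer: -11105/6 ≈ -1850.8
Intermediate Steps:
X(V) = ⅙ (X(V) = 1/(2*(7 - 4)) = (½)/3 = (½)*(⅓) = ⅙)
y(Z, K) = ⅙ + K (y(Z, K) = K + ⅙ = ⅙ + K)
y(-30, 56) - 1*1907 = (⅙ + 56) - 1*1907 = 337/6 - 1907 = -11105/6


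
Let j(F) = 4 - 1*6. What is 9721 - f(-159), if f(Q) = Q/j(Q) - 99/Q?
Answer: 1021933/106 ≈ 9640.9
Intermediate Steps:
j(F) = -2 (j(F) = 4 - 6 = -2)
f(Q) = -99/Q - Q/2 (f(Q) = Q/(-2) - 99/Q = Q*(-1/2) - 99/Q = -Q/2 - 99/Q = -99/Q - Q/2)
9721 - f(-159) = 9721 - (-99/(-159) - 1/2*(-159)) = 9721 - (-99*(-1/159) + 159/2) = 9721 - (33/53 + 159/2) = 9721 - 1*8493/106 = 9721 - 8493/106 = 1021933/106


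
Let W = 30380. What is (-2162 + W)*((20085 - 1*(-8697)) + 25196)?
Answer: 1523151204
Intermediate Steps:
(-2162 + W)*((20085 - 1*(-8697)) + 25196) = (-2162 + 30380)*((20085 - 1*(-8697)) + 25196) = 28218*((20085 + 8697) + 25196) = 28218*(28782 + 25196) = 28218*53978 = 1523151204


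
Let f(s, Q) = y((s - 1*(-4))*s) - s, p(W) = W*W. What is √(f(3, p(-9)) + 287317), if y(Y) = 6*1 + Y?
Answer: √287341 ≈ 536.04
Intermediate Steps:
p(W) = W²
y(Y) = 6 + Y
f(s, Q) = 6 - s + s*(4 + s) (f(s, Q) = (6 + (s - 1*(-4))*s) - s = (6 + (s + 4)*s) - s = (6 + (4 + s)*s) - s = (6 + s*(4 + s)) - s = 6 - s + s*(4 + s))
√(f(3, p(-9)) + 287317) = √((6 - 1*3 + 3*(4 + 3)) + 287317) = √((6 - 3 + 3*7) + 287317) = √((6 - 3 + 21) + 287317) = √(24 + 287317) = √287341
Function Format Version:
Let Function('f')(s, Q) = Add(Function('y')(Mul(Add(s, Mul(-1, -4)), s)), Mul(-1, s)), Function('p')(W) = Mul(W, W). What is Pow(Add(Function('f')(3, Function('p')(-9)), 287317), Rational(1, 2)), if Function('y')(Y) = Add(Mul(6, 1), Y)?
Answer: Pow(287341, Rational(1, 2)) ≈ 536.04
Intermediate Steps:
Function('p')(W) = Pow(W, 2)
Function('y')(Y) = Add(6, Y)
Function('f')(s, Q) = Add(6, Mul(-1, s), Mul(s, Add(4, s))) (Function('f')(s, Q) = Add(Add(6, Mul(Add(s, Mul(-1, -4)), s)), Mul(-1, s)) = Add(Add(6, Mul(Add(s, 4), s)), Mul(-1, s)) = Add(Add(6, Mul(Add(4, s), s)), Mul(-1, s)) = Add(Add(6, Mul(s, Add(4, s))), Mul(-1, s)) = Add(6, Mul(-1, s), Mul(s, Add(4, s))))
Pow(Add(Function('f')(3, Function('p')(-9)), 287317), Rational(1, 2)) = Pow(Add(Add(6, Mul(-1, 3), Mul(3, Add(4, 3))), 287317), Rational(1, 2)) = Pow(Add(Add(6, -3, Mul(3, 7)), 287317), Rational(1, 2)) = Pow(Add(Add(6, -3, 21), 287317), Rational(1, 2)) = Pow(Add(24, 287317), Rational(1, 2)) = Pow(287341, Rational(1, 2))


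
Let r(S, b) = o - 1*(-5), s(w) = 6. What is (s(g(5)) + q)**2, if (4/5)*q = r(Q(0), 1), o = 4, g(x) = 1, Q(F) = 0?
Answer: 4761/16 ≈ 297.56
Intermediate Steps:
r(S, b) = 9 (r(S, b) = 4 - 1*(-5) = 4 + 5 = 9)
q = 45/4 (q = (5/4)*9 = 45/4 ≈ 11.250)
(s(g(5)) + q)**2 = (6 + 45/4)**2 = (69/4)**2 = 4761/16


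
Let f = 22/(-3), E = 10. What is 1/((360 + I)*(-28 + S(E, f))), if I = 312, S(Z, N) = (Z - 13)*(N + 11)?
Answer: -1/26208 ≈ -3.8156e-5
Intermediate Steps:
f = -22/3 (f = 22*(-1/3) = -22/3 ≈ -7.3333)
S(Z, N) = (-13 + Z)*(11 + N)
1/((360 + I)*(-28 + S(E, f))) = 1/((360 + 312)*(-28 + (-143 - 13*(-22/3) + 11*10 - 22/3*10))) = 1/(672*(-28 + (-143 + 286/3 + 110 - 220/3))) = 1/(672*(-28 - 11)) = 1/(672*(-39)) = 1/(-26208) = -1/26208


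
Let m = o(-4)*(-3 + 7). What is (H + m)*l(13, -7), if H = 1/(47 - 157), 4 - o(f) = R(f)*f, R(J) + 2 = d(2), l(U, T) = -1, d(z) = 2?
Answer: -1759/110 ≈ -15.991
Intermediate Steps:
R(J) = 0 (R(J) = -2 + 2 = 0)
o(f) = 4 (o(f) = 4 - 0*f = 4 - 1*0 = 4 + 0 = 4)
H = -1/110 (H = 1/(-110) = -1/110 ≈ -0.0090909)
m = 16 (m = 4*(-3 + 7) = 4*4 = 16)
(H + m)*l(13, -7) = (-1/110 + 16)*(-1) = (1759/110)*(-1) = -1759/110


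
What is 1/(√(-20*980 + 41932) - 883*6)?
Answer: -883/4674412 - √5583/14023236 ≈ -0.00019423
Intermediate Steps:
1/(√(-20*980 + 41932) - 883*6) = 1/(√(-19600 + 41932) - 5298) = 1/(√22332 - 5298) = 1/(2*√5583 - 5298) = 1/(-5298 + 2*√5583)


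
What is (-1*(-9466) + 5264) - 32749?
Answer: -18019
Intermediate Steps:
(-1*(-9466) + 5264) - 32749 = (9466 + 5264) - 32749 = 14730 - 32749 = -18019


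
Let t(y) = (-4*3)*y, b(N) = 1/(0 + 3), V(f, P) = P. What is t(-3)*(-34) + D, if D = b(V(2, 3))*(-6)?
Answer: -1226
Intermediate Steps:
b(N) = ⅓ (b(N) = 1/3 = ⅓)
t(y) = -12*y
D = -2 (D = (⅓)*(-6) = -2)
t(-3)*(-34) + D = -12*(-3)*(-34) - 2 = 36*(-34) - 2 = -1224 - 2 = -1226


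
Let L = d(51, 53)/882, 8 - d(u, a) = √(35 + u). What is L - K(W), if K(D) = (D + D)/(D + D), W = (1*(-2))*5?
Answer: -437/441 - √86/882 ≈ -1.0014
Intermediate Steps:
d(u, a) = 8 - √(35 + u)
W = -10 (W = -2*5 = -10)
K(D) = 1 (K(D) = (2*D)/((2*D)) = (2*D)*(1/(2*D)) = 1)
L = 4/441 - √86/882 (L = (8 - √(35 + 51))/882 = (8 - √86)*(1/882) = 4/441 - √86/882 ≈ -0.0014440)
L - K(W) = (4/441 - √86/882) - 1*1 = (4/441 - √86/882) - 1 = -437/441 - √86/882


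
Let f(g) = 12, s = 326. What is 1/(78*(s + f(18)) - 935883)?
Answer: -1/909519 ≈ -1.0995e-6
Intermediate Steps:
1/(78*(s + f(18)) - 935883) = 1/(78*(326 + 12) - 935883) = 1/(78*338 - 935883) = 1/(26364 - 935883) = 1/(-909519) = -1/909519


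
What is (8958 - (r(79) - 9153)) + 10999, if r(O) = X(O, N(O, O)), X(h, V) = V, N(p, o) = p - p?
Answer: 29110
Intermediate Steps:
N(p, o) = 0
r(O) = 0
(8958 - (r(79) - 9153)) + 10999 = (8958 - (0 - 9153)) + 10999 = (8958 - 1*(-9153)) + 10999 = (8958 + 9153) + 10999 = 18111 + 10999 = 29110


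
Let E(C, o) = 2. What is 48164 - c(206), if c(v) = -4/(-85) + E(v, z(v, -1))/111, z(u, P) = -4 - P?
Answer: 454426726/9435 ≈ 48164.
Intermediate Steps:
c(v) = 614/9435 (c(v) = -4/(-85) + 2/111 = -4*(-1/85) + 2*(1/111) = 4/85 + 2/111 = 614/9435)
48164 - c(206) = 48164 - 1*614/9435 = 48164 - 614/9435 = 454426726/9435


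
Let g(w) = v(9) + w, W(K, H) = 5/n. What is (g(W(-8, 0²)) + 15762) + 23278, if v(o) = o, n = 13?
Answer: 507642/13 ≈ 39049.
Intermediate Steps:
W(K, H) = 5/13
g(w) = 9 + w
(g(W(-8, 0²)) + 15762) + 23278 = ((9 + 5/13) + 15762) + 23278 = (122/13 + 15762) + 23278 = 205028/13 + 23278 = 507642/13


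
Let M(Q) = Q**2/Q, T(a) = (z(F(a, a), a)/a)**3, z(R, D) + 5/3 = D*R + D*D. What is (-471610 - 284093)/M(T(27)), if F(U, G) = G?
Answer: -401611558023/83396175409 ≈ -4.8157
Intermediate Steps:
z(R, D) = -5/3 + D**2 + D*R (z(R, D) = -5/3 + (D*R + D*D) = -5/3 + (D*R + D**2) = -5/3 + (D**2 + D*R) = -5/3 + D**2 + D*R)
T(a) = (-5/3 + 2*a**2)**3/a**3 (T(a) = ((-5/3 + a**2 + a*a)/a)**3 = ((-5/3 + a**2 + a**2)/a)**3 = ((-5/3 + 2*a**2)/a)**3 = (-5/3 + 2*a**2)**3/a**3)
M(Q) = Q
(-471610 - 284093)/M(T(27)) = (-471610 - 284093)/(((1/27)*(-5 + 6*27**2)**3/27**3)) = -755703*531441/(-5 + 6*729)**3 = -755703*531441/(-5 + 4374)**3 = -755703/((1/27)*(1/19683)*4369**3) = -755703/((1/27)*(1/19683)*83396175409) = -755703/83396175409/531441 = -755703*531441/83396175409 = -401611558023/83396175409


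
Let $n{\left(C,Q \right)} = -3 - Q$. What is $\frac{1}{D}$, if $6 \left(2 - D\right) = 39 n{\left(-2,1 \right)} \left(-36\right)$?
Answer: $- \frac{1}{934} \approx -0.0010707$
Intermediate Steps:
$D = -934$ ($D = 2 - \frac{39 \left(-3 - 1\right) \left(-36\right)}{6} = 2 - \frac{39 \left(-4\right) \left(-36\right)}{6} = 2 - \frac{\left(-156\right) \left(-36\right)}{6} = 2 - 936 = -934$)
$\frac{1}{D} = \frac{1}{-934} = - \frac{1}{934}$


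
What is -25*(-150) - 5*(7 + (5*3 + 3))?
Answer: 3625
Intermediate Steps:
-25*(-150) - 5*(7 + (5*3 + 3)) = 3750 - 5*(7 + (15 + 3)) = 3750 - 5*(7 + 18) = 3750 - 5*25 = 3750 - 125 = 3625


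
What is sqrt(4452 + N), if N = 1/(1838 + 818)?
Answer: sqrt(1962869158)/664 ≈ 66.723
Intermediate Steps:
N = 1/2656 ≈ 0.00037651
sqrt(4452 + N) = sqrt(4452 + 1/2656) = sqrt(11824513/2656) = sqrt(1962869158)/664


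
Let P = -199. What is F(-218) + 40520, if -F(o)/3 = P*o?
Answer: -89626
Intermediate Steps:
F(o) = 597*o (F(o) = -(-597)*o = 597*o)
F(-218) + 40520 = 597*(-218) + 40520 = -130146 + 40520 = -89626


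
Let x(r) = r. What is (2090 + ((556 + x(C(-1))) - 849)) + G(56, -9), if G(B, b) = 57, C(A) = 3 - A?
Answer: 1858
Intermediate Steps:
(2090 + ((556 + x(C(-1))) - 849)) + G(56, -9) = (2090 + ((556 + (3 - 1*(-1))) - 849)) + 57 = (2090 + ((556 + (3 + 1)) - 849)) + 57 = (2090 + ((556 + 4) - 849)) + 57 = (2090 + (560 - 849)) + 57 = (2090 - 289) + 57 = 1801 + 57 = 1858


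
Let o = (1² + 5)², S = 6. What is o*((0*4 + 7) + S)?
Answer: 468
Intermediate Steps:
o = 36 (o = (1 + 5)² = 6² = 36)
o*((0*4 + 7) + S) = 36*((0*4 + 7) + 6) = 36*((0 + 7) + 6) = 36*(7 + 6) = 36*13 = 468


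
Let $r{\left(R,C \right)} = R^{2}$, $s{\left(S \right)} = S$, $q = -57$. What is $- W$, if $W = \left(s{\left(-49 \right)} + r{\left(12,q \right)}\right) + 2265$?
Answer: $-2360$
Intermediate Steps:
$W = 2360$ ($W = \left(-49 + 12^{2}\right) + 2265 = \left(-49 + 144\right) + 2265 = 95 + 2265 = 2360$)
$- W = \left(-1\right) 2360 = -2360$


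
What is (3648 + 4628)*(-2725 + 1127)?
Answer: -13225048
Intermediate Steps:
(3648 + 4628)*(-2725 + 1127) = 8276*(-1598) = -13225048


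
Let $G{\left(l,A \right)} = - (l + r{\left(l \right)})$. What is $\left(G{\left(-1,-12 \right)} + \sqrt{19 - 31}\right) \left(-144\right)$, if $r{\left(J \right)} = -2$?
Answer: $-432 - 288 i \sqrt{3} \approx -432.0 - 498.83 i$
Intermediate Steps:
$G{\left(l,A \right)} = 2 - l$ ($G{\left(l,A \right)} = - (l - 2) = - (-2 + l) = 2 - l$)
$\left(G{\left(-1,-12 \right)} + \sqrt{19 - 31}\right) \left(-144\right) = \left(\left(2 - -1\right) + \sqrt{19 - 31}\right) \left(-144\right) = \left(\left(2 + 1\right) + \sqrt{-12}\right) \left(-144\right) = \left(3 + 2 i \sqrt{3}\right) \left(-144\right) = -432 - 288 i \sqrt{3}$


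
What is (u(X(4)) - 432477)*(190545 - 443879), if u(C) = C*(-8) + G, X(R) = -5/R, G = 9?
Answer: 109556314972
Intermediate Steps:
u(C) = 9 - 8*C (u(C) = C*(-8) + 9 = -8*C + 9 = 9 - 8*C)
(u(X(4)) - 432477)*(190545 - 443879) = ((9 - (-40)/4) - 432477)*(190545 - 443879) = ((9 - (-40)/4) - 432477)*(-253334) = ((9 - 8*(-5/4)) - 432477)*(-253334) = ((9 + 10) - 432477)*(-253334) = (19 - 432477)*(-253334) = -432458*(-253334) = 109556314972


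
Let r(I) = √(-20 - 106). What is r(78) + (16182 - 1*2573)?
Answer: 13609 + 3*I*√14 ≈ 13609.0 + 11.225*I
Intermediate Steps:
r(I) = 3*I*√14 (r(I) = √(-126) = 3*I*√14)
r(78) + (16182 - 1*2573) = 3*I*√14 + (16182 - 1*2573) = 3*I*√14 + (16182 - 2573) = 3*I*√14 + 13609 = 13609 + 3*I*√14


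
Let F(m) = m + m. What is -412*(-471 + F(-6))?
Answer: 198996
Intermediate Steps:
F(m) = 2*m
-412*(-471 + F(-6)) = -412*(-471 + 2*(-6)) = -412*(-471 - 12) = -412*(-483) = 198996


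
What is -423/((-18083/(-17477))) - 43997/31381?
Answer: -232788144502/567462623 ≈ -410.23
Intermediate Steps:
-423/((-18083/(-17477))) - 43997/31381 = -423/((-18083*(-1/17477))) - 43997*1/31381 = -423/18083/17477 - 43997/31381 = -423*17477/18083 - 43997/31381 = -7392771/18083 - 43997/31381 = -232788144502/567462623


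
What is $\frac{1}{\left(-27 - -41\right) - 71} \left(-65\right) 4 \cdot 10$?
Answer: $\frac{2600}{57} \approx 45.614$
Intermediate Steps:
$\frac{1}{\left(-27 - -41\right) - 71} \left(-65\right) 4 \cdot 10 = \frac{1}{\left(-27 + 41\right) - 71} \left(-65\right) 40 = \frac{1}{14 - 71} \left(-65\right) 40 = \frac{1}{-57} \left(-65\right) 40 = \left(- \frac{1}{57}\right) \left(-65\right) 40 = \frac{65}{57} \cdot 40 = \frac{2600}{57}$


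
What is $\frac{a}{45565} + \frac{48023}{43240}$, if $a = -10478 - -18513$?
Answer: $\frac{507120279}{394046120} \approx 1.287$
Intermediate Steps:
$a = 8035$ ($a = -10478 + 18513 = 8035$)
$\frac{a}{45565} + \frac{48023}{43240} = \frac{8035}{45565} + \frac{48023}{43240} = 8035 \cdot \frac{1}{45565} + 48023 \cdot \frac{1}{43240} = \frac{1607}{9113} + \frac{48023}{43240} = \frac{507120279}{394046120}$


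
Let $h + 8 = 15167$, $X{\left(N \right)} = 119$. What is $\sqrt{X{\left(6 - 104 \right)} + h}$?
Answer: $\sqrt{15278} \approx 123.6$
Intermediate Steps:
$h = 15159$ ($h = -8 + 15167 = 15159$)
$\sqrt{X{\left(6 - 104 \right)} + h} = \sqrt{119 + 15159} = \sqrt{15278}$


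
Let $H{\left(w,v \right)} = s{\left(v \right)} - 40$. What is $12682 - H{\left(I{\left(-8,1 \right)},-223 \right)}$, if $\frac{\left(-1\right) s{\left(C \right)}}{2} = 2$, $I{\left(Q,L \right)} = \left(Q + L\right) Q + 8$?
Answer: $12726$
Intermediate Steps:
$I{\left(Q,L \right)} = 8 + Q \left(L + Q\right)$ ($I{\left(Q,L \right)} = \left(L + Q\right) Q + 8 = Q \left(L + Q\right) + 8 = 8 + Q \left(L + Q\right)$)
$s{\left(C \right)} = -4$ ($s{\left(C \right)} = \left(-2\right) 2 = -4$)
$H{\left(w,v \right)} = -44$ ($H{\left(w,v \right)} = -4 - 40 = -44$)
$12682 - H{\left(I{\left(-8,1 \right)},-223 \right)} = 12682 - -44 = 12682 + 44 = 12726$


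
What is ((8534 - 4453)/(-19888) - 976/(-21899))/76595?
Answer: -104261/49715669840 ≈ -2.0971e-6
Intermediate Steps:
((8534 - 4453)/(-19888) - 976/(-21899))/76595 = (4081*(-1/19888) - 976*(-1/21899))*(1/76595) = (-371/1808 + 16/359)*(1/76595) = -104261/649072*1/76595 = -104261/49715669840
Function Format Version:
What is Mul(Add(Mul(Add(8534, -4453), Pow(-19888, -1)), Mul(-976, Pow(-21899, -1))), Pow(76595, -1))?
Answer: Rational(-104261, 49715669840) ≈ -2.0971e-6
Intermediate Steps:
Mul(Add(Mul(Add(8534, -4453), Pow(-19888, -1)), Mul(-976, Pow(-21899, -1))), Pow(76595, -1)) = Mul(Add(Mul(4081, Rational(-1, 19888)), Mul(-976, Rational(-1, 21899))), Rational(1, 76595)) = Mul(Add(Rational(-371, 1808), Rational(16, 359)), Rational(1, 76595)) = Mul(Rational(-104261, 649072), Rational(1, 76595)) = Rational(-104261, 49715669840)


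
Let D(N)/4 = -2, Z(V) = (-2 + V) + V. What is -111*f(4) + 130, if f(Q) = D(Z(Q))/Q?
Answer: 352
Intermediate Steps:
Z(V) = -2 + 2*V
D(N) = -8 (D(N) = 4*(-2) = -8)
f(Q) = -8/Q
-111*f(4) + 130 = -(-888)/4 + 130 = -111*(-2) + 130 = 222 + 130 = 352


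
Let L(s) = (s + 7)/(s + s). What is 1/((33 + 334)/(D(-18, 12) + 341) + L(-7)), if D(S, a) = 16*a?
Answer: 533/367 ≈ 1.4523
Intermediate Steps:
L(s) = (7 + s)/(2*s) (L(s) = (7 + s)/((2*s)) = (7 + s)*(1/(2*s)) = (7 + s)/(2*s))
1/((33 + 334)/(D(-18, 12) + 341) + L(-7)) = 1/((33 + 334)/(16*12 + 341) + (½)*(7 - 7)/(-7)) = 1/(367/(192 + 341) + (½)*(-⅐)*0) = 1/(367/533 + 0) = 1/(367/533) = 533/367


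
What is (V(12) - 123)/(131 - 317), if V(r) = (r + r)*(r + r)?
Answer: -151/62 ≈ -2.4355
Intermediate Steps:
V(r) = 4*r² (V(r) = (2*r)*(2*r) = 4*r²)
(V(12) - 123)/(131 - 317) = (4*12² - 123)/(131 - 317) = (4*144 - 123)/(-186) = (576 - 123)*(-1/186) = 453*(-1/186) = -151/62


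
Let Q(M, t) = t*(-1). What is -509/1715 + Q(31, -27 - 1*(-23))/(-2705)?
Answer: -276741/927815 ≈ -0.29827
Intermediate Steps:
Q(M, t) = -t
-509/1715 + Q(31, -27 - 1*(-23))/(-2705) = -509/1715 - (-27 - 1*(-23))/(-2705) = -509*1/1715 - (-27 + 23)*(-1/2705) = -509/1715 - 1*(-4)*(-1/2705) = -509/1715 + 4*(-1/2705) = -509/1715 - 4/2705 = -276741/927815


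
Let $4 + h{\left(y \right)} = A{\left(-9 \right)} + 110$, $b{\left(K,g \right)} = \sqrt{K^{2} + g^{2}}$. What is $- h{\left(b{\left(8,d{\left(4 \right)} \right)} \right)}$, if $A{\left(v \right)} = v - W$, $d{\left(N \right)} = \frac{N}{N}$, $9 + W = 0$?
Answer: $-106$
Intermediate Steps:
$W = -9$ ($W = -9 + 0 = -9$)
$d{\left(N \right)} = 1$
$A{\left(v \right)} = 9 + v$ ($A{\left(v \right)} = v - -9 = v + 9 = 9 + v$)
$h{\left(y \right)} = 106$ ($h{\left(y \right)} = -4 + \left(\left(9 - 9\right) + 110\right) = -4 + \left(0 + 110\right) = -4 + 110 = 106$)
$- h{\left(b{\left(8,d{\left(4 \right)} \right)} \right)} = \left(-1\right) 106 = -106$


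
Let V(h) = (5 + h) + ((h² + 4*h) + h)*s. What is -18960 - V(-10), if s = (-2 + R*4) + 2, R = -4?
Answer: -18155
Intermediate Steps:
s = -16 (s = (-2 - 4*4) + 2 = (-2 - 16) + 2 = -18 + 2 = -16)
V(h) = 5 - 79*h - 16*h² (V(h) = (5 + h) + ((h² + 4*h) + h)*(-16) = (5 + h) + (h² + 5*h)*(-16) = (5 + h) + (-80*h - 16*h²) = 5 - 79*h - 16*h²)
-18960 - V(-10) = -18960 - (5 - 79*(-10) - 16*(-10)²) = -18960 - (5 + 790 - 16*100) = -18960 - (5 + 790 - 1600) = -18960 - 1*(-805) = -18960 + 805 = -18155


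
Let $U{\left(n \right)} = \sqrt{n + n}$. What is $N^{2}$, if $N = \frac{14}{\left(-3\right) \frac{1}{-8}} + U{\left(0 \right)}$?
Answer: $\frac{12544}{9} \approx 1393.8$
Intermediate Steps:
$U{\left(n \right)} = \sqrt{2} \sqrt{n}$ ($U{\left(n \right)} = \sqrt{2 n} = \sqrt{2} \sqrt{n}$)
$N = \frac{112}{3}$ ($N = \frac{14}{\left(-3\right) \frac{1}{-8}} + \sqrt{2} \sqrt{0} = \frac{14}{\left(-3\right) \left(- \frac{1}{8}\right)} + \sqrt{2} \cdot 0 = \frac{14}{\frac{3}{8}} + 0 = 14 \cdot \frac{8}{3} + 0 = \frac{112}{3} + 0 = \frac{112}{3} \approx 37.333$)
$N^{2} = \left(\frac{112}{3}\right)^{2} = \frac{12544}{9}$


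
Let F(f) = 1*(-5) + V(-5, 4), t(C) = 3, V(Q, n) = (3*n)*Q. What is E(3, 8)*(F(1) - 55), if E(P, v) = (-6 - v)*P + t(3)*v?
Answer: 2160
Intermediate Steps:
V(Q, n) = 3*Q*n
F(f) = -65 (F(f) = 1*(-5) + 3*(-5)*4 = -5 - 60 = -65)
E(P, v) = 3*v + P*(-6 - v) (E(P, v) = (-6 - v)*P + 3*v = P*(-6 - v) + 3*v = 3*v + P*(-6 - v))
E(3, 8)*(F(1) - 55) = (-6*3 + 3*8 - 1*3*8)*(-65 - 55) = (-18 + 24 - 24)*(-120) = -18*(-120) = 2160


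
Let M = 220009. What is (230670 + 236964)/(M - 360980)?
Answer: -467634/140971 ≈ -3.3172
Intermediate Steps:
(230670 + 236964)/(M - 360980) = (230670 + 236964)/(220009 - 360980) = 467634/(-140971) = 467634*(-1/140971) = -467634/140971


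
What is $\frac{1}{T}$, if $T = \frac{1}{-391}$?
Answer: $-391$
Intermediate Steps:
$T = - \frac{1}{391} \approx -0.0025575$
$\frac{1}{T} = \frac{1}{- \frac{1}{391}} = -391$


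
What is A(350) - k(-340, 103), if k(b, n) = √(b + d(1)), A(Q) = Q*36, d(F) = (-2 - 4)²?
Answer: 12600 - 4*I*√19 ≈ 12600.0 - 17.436*I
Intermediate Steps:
d(F) = 36 (d(F) = (-6)² = 36)
A(Q) = 36*Q
k(b, n) = √(36 + b) (k(b, n) = √(b + 36) = √(36 + b))
A(350) - k(-340, 103) = 36*350 - √(36 - 340) = 12600 - √(-304) = 12600 - 4*I*√19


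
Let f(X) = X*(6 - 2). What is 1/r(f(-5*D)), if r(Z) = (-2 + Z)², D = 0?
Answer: ¼ ≈ 0.25000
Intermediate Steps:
f(X) = 4*X (f(X) = X*4 = 4*X)
1/r(f(-5*D)) = 1/((-2 + 4*(-5*0))²) = 1/((-2 + 4*0)²) = 1/((-2 + 0)²) = 1/((-2)²) = 1/4 = ¼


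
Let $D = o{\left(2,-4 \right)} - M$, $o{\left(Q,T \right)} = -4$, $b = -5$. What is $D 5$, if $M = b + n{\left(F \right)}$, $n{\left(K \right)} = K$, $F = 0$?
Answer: $5$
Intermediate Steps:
$M = -5$ ($M = -5 + 0 = -5$)
$D = 1$ ($D = -4 - -5 = -4 + 5 = 1$)
$D 5 = 1 \cdot 5 = 5$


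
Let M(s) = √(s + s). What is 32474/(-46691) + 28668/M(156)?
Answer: -32474/46691 + 2389*√78/13 ≈ 1622.3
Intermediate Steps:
M(s) = √2*√s (M(s) = √(2*s) = √2*√s)
32474/(-46691) + 28668/M(156) = 32474/(-46691) + 28668/((√2*√156)) = 32474*(-1/46691) + 28668/((√2*(2*√39))) = -32474/46691 + 28668/((2*√78)) = -32474/46691 + 28668*(√78/156) = -32474/46691 + 2389*√78/13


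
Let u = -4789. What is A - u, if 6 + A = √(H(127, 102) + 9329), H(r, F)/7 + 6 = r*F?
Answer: 4783 + √99965 ≈ 5099.2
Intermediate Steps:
H(r, F) = -42 + 7*F*r (H(r, F) = -42 + 7*(r*F) = -42 + 7*(F*r) = -42 + 7*F*r)
A = -6 + √99965 (A = -6 + √((-42 + 7*102*127) + 9329) = -6 + √((-42 + 90678) + 9329) = -6 + √(90636 + 9329) = -6 + √99965 ≈ 310.17)
A - u = (-6 + √99965) - 1*(-4789) = (-6 + √99965) + 4789 = 4783 + √99965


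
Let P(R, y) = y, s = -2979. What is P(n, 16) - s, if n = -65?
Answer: 2995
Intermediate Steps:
P(n, 16) - s = 16 - 1*(-2979) = 16 + 2979 = 2995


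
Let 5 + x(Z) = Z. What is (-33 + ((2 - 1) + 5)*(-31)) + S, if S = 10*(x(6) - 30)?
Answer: -509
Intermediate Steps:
x(Z) = -5 + Z
S = -290 (S = 10*((-5 + 6) - 30) = 10*(1 - 30) = 10*(-29) = -290)
(-33 + ((2 - 1) + 5)*(-31)) + S = (-33 + ((2 - 1) + 5)*(-31)) - 290 = (-33 + (1 + 5)*(-31)) - 290 = (-33 + 6*(-31)) - 290 = (-33 - 186) - 290 = -219 - 290 = -509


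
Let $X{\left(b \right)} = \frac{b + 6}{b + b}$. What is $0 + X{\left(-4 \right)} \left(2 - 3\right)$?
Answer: $\frac{1}{4} \approx 0.25$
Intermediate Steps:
$X{\left(b \right)} = \frac{6 + b}{2 b}$
$0 + X{\left(-4 \right)} \left(2 - 3\right) = 0 + \frac{6 - 4}{2 \left(-4\right)} \left(2 - 3\right) = 0 + \frac{1}{2} \left(- \frac{1}{4}\right) 2 \left(-1\right) = 0 - - \frac{1}{4} = 0 + \frac{1}{4} = \frac{1}{4}$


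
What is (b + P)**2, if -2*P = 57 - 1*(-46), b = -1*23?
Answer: 22201/4 ≈ 5550.3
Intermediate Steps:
b = -23
P = -103/2 (P = -(57 - 1*(-46))/2 = -(57 + 46)/2 = -1/2*103 = -103/2 ≈ -51.500)
(b + P)**2 = (-23 - 103/2)**2 = (-149/2)**2 = 22201/4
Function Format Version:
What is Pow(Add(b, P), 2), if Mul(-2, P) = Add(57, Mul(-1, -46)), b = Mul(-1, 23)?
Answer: Rational(22201, 4) ≈ 5550.3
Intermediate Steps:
b = -23
P = Rational(-103, 2) (P = Mul(Rational(-1, 2), Add(57, Mul(-1, -46))) = Mul(Rational(-1, 2), Add(57, 46)) = Mul(Rational(-1, 2), 103) = Rational(-103, 2) ≈ -51.500)
Pow(Add(b, P), 2) = Pow(Add(-23, Rational(-103, 2)), 2) = Pow(Rational(-149, 2), 2) = Rational(22201, 4)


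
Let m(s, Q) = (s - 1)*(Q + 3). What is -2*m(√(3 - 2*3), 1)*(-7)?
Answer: -56 + 56*I*√3 ≈ -56.0 + 96.995*I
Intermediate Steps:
m(s, Q) = (-1 + s)*(3 + Q)
-2*m(√(3 - 2*3), 1)*(-7) = -2*(-3 - 1*1 + 3*√(3 - 2*3) + 1*√(3 - 2*3))*(-7) = -2*(-3 - 1 + 3*√(3 - 6) + 1*√(3 - 6))*(-7) = -2*(-3 - 1 + 3*√(-3) + 1*√(-3))*(-7) = -2*(-3 - 1 + 3*(I*√3) + 1*(I*√3))*(-7) = -2*(-3 - 1 + 3*I*√3 + I*√3)*(-7) = -2*(-4 + 4*I*√3)*(-7) = (8 - 8*I*√3)*(-7) = -56 + 56*I*√3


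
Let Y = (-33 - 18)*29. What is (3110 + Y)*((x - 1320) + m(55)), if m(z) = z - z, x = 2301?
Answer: 1600011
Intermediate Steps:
m(z) = 0
Y = -1479 (Y = -51*29 = -1479)
(3110 + Y)*((x - 1320) + m(55)) = (3110 - 1479)*((2301 - 1320) + 0) = 1631*(981 + 0) = 1631*981 = 1600011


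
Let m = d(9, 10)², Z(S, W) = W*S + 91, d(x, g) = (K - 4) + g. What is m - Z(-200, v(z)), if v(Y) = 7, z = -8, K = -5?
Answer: 1310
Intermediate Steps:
d(x, g) = -9 + g (d(x, g) = (-5 - 4) + g = -9 + g)
Z(S, W) = 91 + S*W (Z(S, W) = S*W + 91 = 91 + S*W)
m = 1 (m = (-9 + 10)² = 1² = 1)
m - Z(-200, v(z)) = 1 - (91 - 200*7) = 1 - (91 - 1400) = 1 - 1*(-1309) = 1 + 1309 = 1310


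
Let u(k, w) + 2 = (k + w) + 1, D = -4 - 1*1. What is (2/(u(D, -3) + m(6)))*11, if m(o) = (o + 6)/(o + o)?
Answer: -11/4 ≈ -2.7500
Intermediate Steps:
D = -5 (D = -4 - 1 = -5)
u(k, w) = -1 + k + w (u(k, w) = -2 + ((k + w) + 1) = -2 + (1 + k + w) = -1 + k + w)
m(o) = (6 + o)/(2*o) (m(o) = (6 + o)/((2*o)) = (6 + o)*(1/(2*o)) = (6 + o)/(2*o))
(2/(u(D, -3) + m(6)))*11 = (2/((-1 - 5 - 3) + (½)*(6 + 6)/6))*11 = (2/(-9 + (½)*(⅙)*12))*11 = (2/(-9 + 1))*11 = (2/(-8))*11 = -⅛*2*11 = -¼*11 = -11/4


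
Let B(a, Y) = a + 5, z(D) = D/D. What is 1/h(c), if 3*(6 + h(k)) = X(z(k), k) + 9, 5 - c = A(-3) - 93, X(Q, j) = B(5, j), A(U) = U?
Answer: 3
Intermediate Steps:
z(D) = 1
B(a, Y) = 5 + a
X(Q, j) = 10 (X(Q, j) = 5 + 5 = 10)
c = 101 (c = 5 - (-3 - 93) = 5 - 1*(-96) = 5 + 96 = 101)
h(k) = ⅓ (h(k) = -6 + (10 + 9)/3 = -6 + (⅓)*19 = -6 + 19/3 = ⅓)
1/h(c) = 1/(⅓) = 3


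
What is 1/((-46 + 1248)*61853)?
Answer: 1/74347306 ≈ 1.3450e-8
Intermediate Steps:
1/((-46 + 1248)*61853) = (1/61853)/1202 = (1/1202)*(1/61853) = 1/74347306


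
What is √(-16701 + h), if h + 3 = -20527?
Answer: I*√37231 ≈ 192.95*I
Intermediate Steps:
h = -20530 (h = -3 - 20527 = -20530)
√(-16701 + h) = √(-16701 - 20530) = √(-37231) = I*√37231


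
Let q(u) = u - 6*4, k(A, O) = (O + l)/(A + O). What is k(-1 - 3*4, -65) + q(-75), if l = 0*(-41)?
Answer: -589/6 ≈ -98.167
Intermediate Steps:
l = 0
k(A, O) = O/(A + O) (k(A, O) = (O + 0)/(A + O) = O/(A + O))
q(u) = -24 + u (q(u) = u - 24 = -24 + u)
k(-1 - 3*4, -65) + q(-75) = -65/((-1 - 3*4) - 65) + (-24 - 75) = -65/((-1 - 12) - 65) - 99 = -65/(-13 - 65) - 99 = -65/(-78) - 99 = -65*(-1/78) - 99 = 5/6 - 99 = -589/6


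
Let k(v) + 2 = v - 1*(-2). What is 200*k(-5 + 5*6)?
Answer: 5000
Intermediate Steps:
k(v) = v (k(v) = -2 + (v - 1*(-2)) = -2 + (v + 2) = -2 + (2 + v) = v)
200*k(-5 + 5*6) = 200*(-5 + 5*6) = 200*(-5 + 30) = 200*25 = 5000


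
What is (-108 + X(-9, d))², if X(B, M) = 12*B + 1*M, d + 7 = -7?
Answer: 52900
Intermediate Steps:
d = -14 (d = -7 - 7 = -14)
X(B, M) = M + 12*B (X(B, M) = 12*B + M = M + 12*B)
(-108 + X(-9, d))² = (-108 + (-14 + 12*(-9)))² = (-108 + (-14 - 108))² = (-108 - 122)² = (-230)² = 52900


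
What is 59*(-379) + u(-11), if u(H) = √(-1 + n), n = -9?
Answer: -22361 + I*√10 ≈ -22361.0 + 3.1623*I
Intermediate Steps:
u(H) = I*√10 (u(H) = √(-1 - 9) = √(-10) = I*√10)
59*(-379) + u(-11) = 59*(-379) + I*√10 = -22361 + I*√10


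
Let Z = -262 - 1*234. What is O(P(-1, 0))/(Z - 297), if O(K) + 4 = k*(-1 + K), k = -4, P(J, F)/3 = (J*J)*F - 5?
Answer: -60/793 ≈ -0.075662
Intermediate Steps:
P(J, F) = -15 + 3*F*J² (P(J, F) = 3*((J*J)*F - 5) = 3*(J²*F - 5) = 3*(F*J² - 5) = 3*(-5 + F*J²) = -15 + 3*F*J²)
O(K) = -4*K (O(K) = -4 - 4*(-1 + K) = -4 + (4 - 4*K) = -4*K)
Z = -496 (Z = -262 - 234 = -496)
O(P(-1, 0))/(Z - 297) = (-4*(-15 + 3*0*(-1)²))/(-496 - 297) = -4*(-15 + 3*0*1)/(-793) = -4*(-15 + 0)*(-1/793) = -4*(-15)*(-1/793) = 60*(-1/793) = -60/793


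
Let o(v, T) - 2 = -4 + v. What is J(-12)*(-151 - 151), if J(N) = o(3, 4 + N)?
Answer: -302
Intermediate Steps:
o(v, T) = -2 + v (o(v, T) = 2 + (-4 + v) = -2 + v)
J(N) = 1 (J(N) = -2 + 3 = 1)
J(-12)*(-151 - 151) = 1*(-151 - 151) = 1*(-302) = -302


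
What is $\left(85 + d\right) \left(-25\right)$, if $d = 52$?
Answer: $-3425$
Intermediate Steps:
$\left(85 + d\right) \left(-25\right) = \left(85 + 52\right) \left(-25\right) = 137 \left(-25\right) = -3425$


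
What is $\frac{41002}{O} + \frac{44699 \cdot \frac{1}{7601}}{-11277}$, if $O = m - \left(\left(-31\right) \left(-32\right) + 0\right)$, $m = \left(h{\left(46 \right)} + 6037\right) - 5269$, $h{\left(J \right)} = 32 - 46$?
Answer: $- \frac{35862832942}{208168587} \approx -172.28$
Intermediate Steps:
$h{\left(J \right)} = -14$
$m = 754$ ($m = \left(-14 + 6037\right) - 5269 = 6023 - 5269 = 754$)
$O = -238$ ($O = 754 - \left(\left(-31\right) \left(-32\right) + 0\right) = 754 - \left(992 + 0\right) = 754 - 992 = -238$)
$\frac{41002}{O} + \frac{44699 \cdot \frac{1}{7601}}{-11277} = \frac{41002}{-238} + \frac{44699 \cdot \frac{1}{7601}}{-11277} = 41002 \left(- \frac{1}{238}\right) + 44699 \cdot \frac{1}{7601} \left(- \frac{1}{11277}\right) = - \frac{20501}{119} + \frac{44699}{7601} \left(- \frac{1}{11277}\right) = - \frac{20501}{119} - \frac{44699}{85716477} = - \frac{35862832942}{208168587}$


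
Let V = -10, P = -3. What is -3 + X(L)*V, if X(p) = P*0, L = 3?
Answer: -3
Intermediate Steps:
X(p) = 0 (X(p) = -3*0 = 0)
-3 + X(L)*V = -3 + 0*(-10) = -3 + 0 = -3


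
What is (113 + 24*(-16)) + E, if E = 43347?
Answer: 43076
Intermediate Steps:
(113 + 24*(-16)) + E = (113 + 24*(-16)) + 43347 = (113 - 384) + 43347 = -271 + 43347 = 43076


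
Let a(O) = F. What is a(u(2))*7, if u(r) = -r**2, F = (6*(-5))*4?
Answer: -840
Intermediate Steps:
F = -120 (F = -30*4 = -120)
a(O) = -120
a(u(2))*7 = -120*7 = -840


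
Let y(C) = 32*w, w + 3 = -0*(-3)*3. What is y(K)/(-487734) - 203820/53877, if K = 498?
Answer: -5522487316/1459869151 ≈ -3.7829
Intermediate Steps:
w = -3 (w = -3 - 0*(-3)*3 = -3 - 4*0*3 = -3 + 0*3 = -3 + 0 = -3)
y(C) = -96 (y(C) = 32*(-3) = -96)
y(K)/(-487734) - 203820/53877 = -96/(-487734) - 203820/53877 = -96*(-1/487734) - 203820*1/53877 = 16/81289 - 67940/17959 = -5522487316/1459869151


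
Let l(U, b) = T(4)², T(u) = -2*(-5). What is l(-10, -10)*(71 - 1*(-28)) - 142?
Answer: 9758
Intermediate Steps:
T(u) = 10
l(U, b) = 100 (l(U, b) = 10² = 100)
l(-10, -10)*(71 - 1*(-28)) - 142 = 100*(71 - 1*(-28)) - 142 = 100*(71 + 28) - 142 = 100*99 - 142 = 9900 - 142 = 9758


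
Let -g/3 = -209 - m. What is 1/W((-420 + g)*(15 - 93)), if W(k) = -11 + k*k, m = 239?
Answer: 1/5194373173 ≈ 1.9252e-10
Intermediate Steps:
g = 1344 (g = -3*(-209 - 1*239) = -3*(-209 - 239) = -3*(-448) = 1344)
W(k) = -11 + k²
1/W((-420 + g)*(15 - 93)) = 1/(-11 + ((-420 + 1344)*(15 - 93))²) = 1/(-11 + (924*(-78))²) = 1/(-11 + (-72072)²) = 1/(-11 + 5194373184) = 1/5194373173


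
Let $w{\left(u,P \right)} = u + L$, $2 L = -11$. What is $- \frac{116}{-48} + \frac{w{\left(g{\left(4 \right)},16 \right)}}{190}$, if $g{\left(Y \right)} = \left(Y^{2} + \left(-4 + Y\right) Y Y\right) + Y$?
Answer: $\frac{1421}{570} \approx 2.493$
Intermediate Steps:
$L = - \frac{11}{2}$ ($L = \frac{1}{2} \left(-11\right) = - \frac{11}{2} \approx -5.5$)
$g{\left(Y \right)} = Y + Y^{2} + Y^{2} \left(-4 + Y\right)$ ($g{\left(Y \right)} = \left(Y^{2} + Y \left(-4 + Y\right) Y\right) + Y = \left(Y^{2} + Y^{2} \left(-4 + Y\right)\right) + Y = Y + Y^{2} + Y^{2} \left(-4 + Y\right)$)
$w{\left(u,P \right)} = - \frac{11}{2} + u$ ($w{\left(u,P \right)} = u - \frac{11}{2} = - \frac{11}{2} + u$)
$- \frac{116}{-48} + \frac{w{\left(g{\left(4 \right)},16 \right)}}{190} = - \frac{116}{-48} + \frac{- \frac{11}{2} + 4 \left(1 + 4^{2} - 12\right)}{190} = \left(-116\right) \left(- \frac{1}{48}\right) + \left(- \frac{11}{2} + 4 \left(1 + 16 - 12\right)\right) \frac{1}{190} = \frac{29}{12} + \left(- \frac{11}{2} + 4 \cdot 5\right) \frac{1}{190} = \frac{29}{12} + \left(- \frac{11}{2} + 20\right) \frac{1}{190} = \frac{29}{12} + \frac{29}{2} \cdot \frac{1}{190} = \frac{29}{12} + \frac{29}{380} = \frac{1421}{570}$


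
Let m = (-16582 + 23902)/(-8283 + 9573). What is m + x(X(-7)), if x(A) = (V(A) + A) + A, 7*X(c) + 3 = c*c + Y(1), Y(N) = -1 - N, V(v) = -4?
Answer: 4288/301 ≈ 14.246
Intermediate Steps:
X(c) = -5/7 + c**2/7 (X(c) = -3/7 + (c*c + (-1 - 1*1))/7 = -3/7 + (c**2 + (-1 - 1))/7 = -3/7 + (c**2 - 2)/7 = -3/7 + (-2 + c**2)/7 = -3/7 + (-2/7 + c**2/7) = -5/7 + c**2/7)
m = 244/43 (m = 7320/1290 = 7320*(1/1290) = 244/43 ≈ 5.6744)
x(A) = -4 + 2*A (x(A) = (-4 + A) + A = -4 + 2*A)
m + x(X(-7)) = 244/43 + (-4 + 2*(-5/7 + (1/7)*(-7)**2)) = 244/43 + (-4 + 2*(-5/7 + (1/7)*49)) = 244/43 + (-4 + 2*(-5/7 + 7)) = 244/43 + (-4 + 2*(44/7)) = 244/43 + (-4 + 88/7) = 244/43 + 60/7 = 4288/301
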